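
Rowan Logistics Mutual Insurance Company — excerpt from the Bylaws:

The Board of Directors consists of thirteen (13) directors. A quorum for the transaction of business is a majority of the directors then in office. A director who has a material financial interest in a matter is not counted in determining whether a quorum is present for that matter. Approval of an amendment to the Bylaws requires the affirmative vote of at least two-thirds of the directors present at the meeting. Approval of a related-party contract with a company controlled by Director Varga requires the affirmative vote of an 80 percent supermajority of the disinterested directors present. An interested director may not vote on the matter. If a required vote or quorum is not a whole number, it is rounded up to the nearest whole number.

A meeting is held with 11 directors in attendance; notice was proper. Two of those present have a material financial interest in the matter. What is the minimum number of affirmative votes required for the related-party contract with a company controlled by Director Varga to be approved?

The related-party contract with a company controlled by Director Varga requires four-fifths of the disinterested directors present (11 − 2 = 9).
4/5 of 9 = 7.20, rounded up to 8.

8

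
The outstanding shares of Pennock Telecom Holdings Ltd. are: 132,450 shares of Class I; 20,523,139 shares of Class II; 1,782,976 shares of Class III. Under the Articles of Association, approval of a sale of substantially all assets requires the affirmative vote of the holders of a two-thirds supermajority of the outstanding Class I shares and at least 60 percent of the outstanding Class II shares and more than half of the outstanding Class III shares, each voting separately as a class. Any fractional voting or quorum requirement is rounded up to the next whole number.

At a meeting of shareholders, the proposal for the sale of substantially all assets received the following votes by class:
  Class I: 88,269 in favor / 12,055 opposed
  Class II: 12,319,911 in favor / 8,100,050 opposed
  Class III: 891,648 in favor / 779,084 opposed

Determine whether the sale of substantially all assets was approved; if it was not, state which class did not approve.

Not approved — the Class I shares did not give the required vote.

Class I: 2/3 of 132450 = 88300; 88,300 required, 88,269 in favor — not approved.
Class II: 3/5 of 20523139 = 12313883.40, rounded up to 12313884; 12,313,884 required, 12,319,911 in favor — approved.
Class III: a majority of 1782976 is 891489; 891,489 required, 891,648 in favor — approved.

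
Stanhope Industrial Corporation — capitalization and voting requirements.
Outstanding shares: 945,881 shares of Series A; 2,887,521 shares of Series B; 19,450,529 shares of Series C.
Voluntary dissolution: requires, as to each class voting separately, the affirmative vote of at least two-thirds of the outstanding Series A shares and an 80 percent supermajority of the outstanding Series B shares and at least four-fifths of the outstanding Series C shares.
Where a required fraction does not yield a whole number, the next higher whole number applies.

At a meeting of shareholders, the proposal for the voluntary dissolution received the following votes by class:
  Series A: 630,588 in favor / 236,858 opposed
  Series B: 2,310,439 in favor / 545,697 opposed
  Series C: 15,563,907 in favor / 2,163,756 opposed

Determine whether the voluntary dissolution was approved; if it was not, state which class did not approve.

Series A: 2/3 of 945881 = 630587.33, rounded up to 630588; 630,588 required, 630,588 in favor — approved.
Series B: 4/5 of 2887521 = 2310016.80, rounded up to 2310017; 2,310,017 required, 2,310,439 in favor — approved.
Series C: 4/5 of 19450529 = 15560423.20, rounded up to 15560424; 15,560,424 required, 15,563,907 in favor — approved.

Approved — every class gave the required vote.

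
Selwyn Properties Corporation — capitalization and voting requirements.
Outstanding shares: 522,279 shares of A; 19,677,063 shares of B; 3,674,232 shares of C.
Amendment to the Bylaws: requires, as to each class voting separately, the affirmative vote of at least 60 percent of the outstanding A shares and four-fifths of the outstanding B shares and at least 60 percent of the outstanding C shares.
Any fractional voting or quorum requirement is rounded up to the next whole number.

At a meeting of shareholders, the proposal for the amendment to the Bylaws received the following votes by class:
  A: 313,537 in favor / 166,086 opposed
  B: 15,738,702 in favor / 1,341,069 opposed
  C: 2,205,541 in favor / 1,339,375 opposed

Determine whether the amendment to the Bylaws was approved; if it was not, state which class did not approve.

A: 3/5 of 522279 = 313367.40, rounded up to 313368; 313,368 required, 313,537 in favor — approved.
B: 4/5 of 19677063 = 15741650.40, rounded up to 15741651; 15,741,651 required, 15,738,702 in favor — not approved.
C: 3/5 of 3674232 = 2204539.20, rounded up to 2204540; 2,204,540 required, 2,205,541 in favor — approved.

Not approved — the B shares did not give the required vote.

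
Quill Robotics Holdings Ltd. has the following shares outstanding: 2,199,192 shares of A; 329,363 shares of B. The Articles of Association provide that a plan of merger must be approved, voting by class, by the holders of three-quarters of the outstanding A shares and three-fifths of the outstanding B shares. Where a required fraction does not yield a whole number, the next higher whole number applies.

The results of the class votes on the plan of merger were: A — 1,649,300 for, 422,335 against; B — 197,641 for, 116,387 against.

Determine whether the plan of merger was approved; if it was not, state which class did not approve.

Not approved — the A shares did not give the required vote.

A: 3/4 of 2199192 = 1649394; 1,649,394 required, 1,649,300 in favor — not approved.
B: 3/5 of 329363 = 197617.80, rounded up to 197618; 197,618 required, 197,641 in favor — approved.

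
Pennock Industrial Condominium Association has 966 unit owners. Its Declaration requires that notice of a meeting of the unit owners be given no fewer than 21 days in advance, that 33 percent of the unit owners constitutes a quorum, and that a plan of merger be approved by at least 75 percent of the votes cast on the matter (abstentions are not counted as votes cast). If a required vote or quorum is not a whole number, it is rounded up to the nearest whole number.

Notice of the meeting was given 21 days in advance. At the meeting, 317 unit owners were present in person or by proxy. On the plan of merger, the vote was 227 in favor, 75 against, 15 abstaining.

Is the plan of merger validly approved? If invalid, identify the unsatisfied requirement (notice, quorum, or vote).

Notice: 21 days given; 21 required. Satisfied.
Quorum: 33% of 966 = 318.78, rounded up to 319; 317 present. Not satisfied.
Vote: requires three-fourths of the votes cast (317 − 15 abstaining = 302); 3/4 of 302 = 226.50, rounded up to 227, so 227 needed; 227 in favor. Satisfied.

Invalid — quorum requirement not satisfied.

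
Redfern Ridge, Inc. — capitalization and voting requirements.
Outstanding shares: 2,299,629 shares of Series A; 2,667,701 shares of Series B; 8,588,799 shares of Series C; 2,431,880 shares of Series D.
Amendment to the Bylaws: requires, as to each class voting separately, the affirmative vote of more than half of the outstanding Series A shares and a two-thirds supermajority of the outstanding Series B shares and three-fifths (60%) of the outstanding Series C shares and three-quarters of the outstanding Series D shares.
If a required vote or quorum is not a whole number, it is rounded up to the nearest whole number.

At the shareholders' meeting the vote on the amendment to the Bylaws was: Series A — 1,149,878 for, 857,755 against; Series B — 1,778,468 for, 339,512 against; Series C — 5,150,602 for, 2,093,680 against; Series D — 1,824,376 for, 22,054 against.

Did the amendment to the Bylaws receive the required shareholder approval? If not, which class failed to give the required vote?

Not approved — the Series C shares did not give the required vote.

Series A: a majority of 2299629 is 1149815; 1,149,815 required, 1,149,878 in favor — approved.
Series B: 2/3 of 2667701 = 1778467.33, rounded up to 1778468; 1,778,468 required, 1,778,468 in favor — approved.
Series C: 3/5 of 8588799 = 5153279.40, rounded up to 5153280; 5,153,280 required, 5,150,602 in favor — not approved.
Series D: 3/4 of 2431880 = 1823910; 1,823,910 required, 1,824,376 in favor — approved.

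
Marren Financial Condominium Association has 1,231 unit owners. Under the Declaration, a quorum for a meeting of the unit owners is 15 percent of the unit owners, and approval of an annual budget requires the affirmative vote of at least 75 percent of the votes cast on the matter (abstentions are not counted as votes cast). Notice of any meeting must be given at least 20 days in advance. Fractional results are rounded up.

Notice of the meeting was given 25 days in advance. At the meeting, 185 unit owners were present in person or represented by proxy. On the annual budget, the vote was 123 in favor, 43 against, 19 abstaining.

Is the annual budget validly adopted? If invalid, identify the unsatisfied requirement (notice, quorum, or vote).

Invalid — vote requirement not satisfied.

Notice: 25 days given; 20 required. Satisfied.
Quorum: 15% of 1,231 = 184.65, rounded up to 185; 185 present. Satisfied.
Vote: requires three-fourths of the votes cast (185 − 19 abstaining = 166); 3/4 of 166 = 124.50, rounded up to 125, so 125 needed; 123 in favor. Not satisfied.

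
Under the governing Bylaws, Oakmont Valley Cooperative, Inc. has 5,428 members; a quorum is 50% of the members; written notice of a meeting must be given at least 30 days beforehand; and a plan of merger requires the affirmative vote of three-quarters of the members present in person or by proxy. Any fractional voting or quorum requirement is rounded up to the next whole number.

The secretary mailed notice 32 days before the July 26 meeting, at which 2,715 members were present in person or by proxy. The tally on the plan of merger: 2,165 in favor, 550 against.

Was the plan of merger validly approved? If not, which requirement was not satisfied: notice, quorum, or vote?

Notice: 32 days given; 30 required. Satisfied.
Quorum: 50% of 5,428 = 2,714; 2,715 present. Satisfied.
Vote: requires three-fourths of those present (2,715); 3/4 of 2715 = 2036.25, rounded up to 2037, so 2,037 needed; 2,165 in favor. Satisfied.

Valid — all requirements satisfied.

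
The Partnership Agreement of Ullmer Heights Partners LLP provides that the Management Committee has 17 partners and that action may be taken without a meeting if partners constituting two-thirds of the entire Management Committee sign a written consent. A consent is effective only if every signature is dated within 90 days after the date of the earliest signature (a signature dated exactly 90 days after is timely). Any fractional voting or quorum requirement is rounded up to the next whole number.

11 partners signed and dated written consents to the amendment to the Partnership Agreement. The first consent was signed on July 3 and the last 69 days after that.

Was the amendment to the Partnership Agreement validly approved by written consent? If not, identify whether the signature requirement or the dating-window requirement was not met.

Signatures required: two-thirds of 17 — 2/3 of 17 = 11.33, rounded up to 12, so 12 needed; 11 signed. Insufficient.
Dating window: the latest signature is 69 days after the earliest; the limit is 90 days. Within the window.

Not effective — insufficient signatures.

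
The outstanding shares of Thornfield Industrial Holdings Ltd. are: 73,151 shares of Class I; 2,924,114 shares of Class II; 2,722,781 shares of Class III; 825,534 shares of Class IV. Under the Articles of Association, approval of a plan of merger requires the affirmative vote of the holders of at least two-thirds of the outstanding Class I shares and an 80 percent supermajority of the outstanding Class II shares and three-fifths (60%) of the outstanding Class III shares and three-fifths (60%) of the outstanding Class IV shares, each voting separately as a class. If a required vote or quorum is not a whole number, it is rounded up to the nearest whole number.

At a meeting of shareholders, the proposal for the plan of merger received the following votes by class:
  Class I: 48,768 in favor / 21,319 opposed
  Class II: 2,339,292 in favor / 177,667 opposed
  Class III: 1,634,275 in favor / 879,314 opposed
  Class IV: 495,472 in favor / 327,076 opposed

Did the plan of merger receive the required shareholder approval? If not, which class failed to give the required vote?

Class I: 2/3 of 73151 = 48767.33, rounded up to 48768; 48,768 required, 48,768 in favor — approved.
Class II: 4/5 of 2924114 = 2339291.20, rounded up to 2339292; 2,339,292 required, 2,339,292 in favor — approved.
Class III: 3/5 of 2722781 = 1633668.60, rounded up to 1633669; 1,633,669 required, 1,634,275 in favor — approved.
Class IV: 3/5 of 825534 = 495320.40, rounded up to 495321; 495,321 required, 495,472 in favor — approved.

Approved — every class gave the required vote.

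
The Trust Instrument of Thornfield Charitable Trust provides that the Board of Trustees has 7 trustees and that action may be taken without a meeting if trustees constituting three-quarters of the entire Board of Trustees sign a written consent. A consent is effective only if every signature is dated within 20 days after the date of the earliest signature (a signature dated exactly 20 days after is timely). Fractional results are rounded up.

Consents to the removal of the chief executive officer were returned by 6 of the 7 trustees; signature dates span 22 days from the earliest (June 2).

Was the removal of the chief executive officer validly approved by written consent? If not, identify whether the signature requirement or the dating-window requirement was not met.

Signatures required: three-quarters of 7 — 3/4 of 7 = 5.25, rounded up to 6, so 6 needed; 6 signed. Sufficient.
Dating window: the latest signature is 22 days after the earliest; the limit is 20 days. Outside the window.

Not effective — dating-window requirement not satisfied.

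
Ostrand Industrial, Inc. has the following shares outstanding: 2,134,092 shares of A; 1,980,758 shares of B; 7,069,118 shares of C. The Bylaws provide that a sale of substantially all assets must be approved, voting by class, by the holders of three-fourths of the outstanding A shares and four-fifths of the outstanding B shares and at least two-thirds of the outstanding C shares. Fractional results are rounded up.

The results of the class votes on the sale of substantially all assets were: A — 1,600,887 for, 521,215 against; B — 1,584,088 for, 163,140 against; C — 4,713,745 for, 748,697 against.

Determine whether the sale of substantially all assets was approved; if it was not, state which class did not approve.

A: 3/4 of 2134092 = 1600569; 1,600,569 required, 1,600,887 in favor — approved.
B: 4/5 of 1980758 = 1584606.40, rounded up to 1584607; 1,584,607 required, 1,584,088 in favor — not approved.
C: 2/3 of 7069118 = 4712745.33, rounded up to 4712746; 4,712,746 required, 4,713,745 in favor — approved.

Not approved — the B shares did not give the required vote.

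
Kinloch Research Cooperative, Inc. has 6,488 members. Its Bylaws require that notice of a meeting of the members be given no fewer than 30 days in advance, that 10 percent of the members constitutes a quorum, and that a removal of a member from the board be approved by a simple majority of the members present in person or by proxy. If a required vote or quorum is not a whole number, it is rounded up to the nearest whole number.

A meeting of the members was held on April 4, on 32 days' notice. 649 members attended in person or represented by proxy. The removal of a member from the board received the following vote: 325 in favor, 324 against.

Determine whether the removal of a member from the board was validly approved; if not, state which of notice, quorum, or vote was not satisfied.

Notice: 32 days given; 30 required. Satisfied.
Quorum: 10% of 6,488 = 648.80, rounded up to 649; 649 present. Satisfied.
Vote: requires a majority of those present (649); a majority of 649 is 325, so 325 needed; 325 in favor. Satisfied.

Valid — all requirements satisfied.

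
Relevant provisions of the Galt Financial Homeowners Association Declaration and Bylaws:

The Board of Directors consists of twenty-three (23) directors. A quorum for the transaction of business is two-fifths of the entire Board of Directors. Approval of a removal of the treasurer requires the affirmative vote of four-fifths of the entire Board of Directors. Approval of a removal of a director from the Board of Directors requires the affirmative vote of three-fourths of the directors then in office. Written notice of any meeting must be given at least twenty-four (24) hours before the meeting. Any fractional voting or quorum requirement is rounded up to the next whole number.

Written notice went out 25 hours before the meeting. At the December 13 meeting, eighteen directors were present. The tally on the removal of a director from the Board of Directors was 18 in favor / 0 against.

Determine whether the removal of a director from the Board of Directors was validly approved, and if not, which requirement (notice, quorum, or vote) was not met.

Valid — all requirements satisfied.

Notice: 25 hours given; 24 required (25 ≥ 24). Satisfied.
Quorum: 18 present; quorum is 10. Satisfied.
Vote: the removal of a director from the Board of Directors requires three-fourths of the directors then in office (23). 3/4 of 23 = 17.25, rounded up to 18, so 18 affirmative votes are needed; 18 voted in favor. Satisfied.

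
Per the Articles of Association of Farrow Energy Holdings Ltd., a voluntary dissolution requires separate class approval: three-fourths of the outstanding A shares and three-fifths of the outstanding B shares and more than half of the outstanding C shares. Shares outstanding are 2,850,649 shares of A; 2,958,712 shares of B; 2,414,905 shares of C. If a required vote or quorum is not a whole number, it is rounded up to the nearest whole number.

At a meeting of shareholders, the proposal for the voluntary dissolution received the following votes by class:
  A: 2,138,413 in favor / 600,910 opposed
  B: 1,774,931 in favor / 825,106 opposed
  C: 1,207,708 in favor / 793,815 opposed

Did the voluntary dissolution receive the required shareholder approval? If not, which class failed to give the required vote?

A: 3/4 of 2850649 = 2137986.75, rounded up to 2137987; 2,137,987 required, 2,138,413 in favor — approved.
B: 3/5 of 2958712 = 1775227.20, rounded up to 1775228; 1,775,228 required, 1,774,931 in favor — not approved.
C: a majority of 2414905 is 1207453; 1,207,453 required, 1,207,708 in favor — approved.

Not approved — the B shares did not give the required vote.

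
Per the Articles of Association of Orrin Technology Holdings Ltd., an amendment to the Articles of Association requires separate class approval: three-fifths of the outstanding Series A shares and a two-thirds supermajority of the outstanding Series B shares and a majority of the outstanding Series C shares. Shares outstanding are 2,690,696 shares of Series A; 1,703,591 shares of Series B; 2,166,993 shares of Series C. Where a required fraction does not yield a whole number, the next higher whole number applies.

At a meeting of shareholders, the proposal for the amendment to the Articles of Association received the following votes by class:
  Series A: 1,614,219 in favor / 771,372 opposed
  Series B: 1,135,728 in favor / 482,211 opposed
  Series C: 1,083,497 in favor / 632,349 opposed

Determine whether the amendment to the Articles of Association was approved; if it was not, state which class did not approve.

Series A: 3/5 of 2690696 = 1614417.60, rounded up to 1614418; 1,614,418 required, 1,614,219 in favor — not approved.
Series B: 2/3 of 1703591 = 1135727.33, rounded up to 1135728; 1,135,728 required, 1,135,728 in favor — approved.
Series C: a majority of 2166993 is 1083497; 1,083,497 required, 1,083,497 in favor — approved.

Not approved — the Series A shares did not give the required vote.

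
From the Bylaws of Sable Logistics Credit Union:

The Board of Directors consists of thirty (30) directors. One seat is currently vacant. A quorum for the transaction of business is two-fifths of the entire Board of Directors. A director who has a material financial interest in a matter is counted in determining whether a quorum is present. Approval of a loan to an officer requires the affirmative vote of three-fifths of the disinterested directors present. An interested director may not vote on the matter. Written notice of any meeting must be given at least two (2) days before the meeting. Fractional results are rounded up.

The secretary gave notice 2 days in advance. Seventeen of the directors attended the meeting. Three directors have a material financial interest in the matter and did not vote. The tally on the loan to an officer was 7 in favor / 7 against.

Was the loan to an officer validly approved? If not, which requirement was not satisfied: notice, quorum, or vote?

Notice: 2 days given; 2 required (2 ≥ 2). Satisfied.
Quorum: 17 present (interested directors count toward quorum); quorum is 12. Satisfied.
Vote: the loan to an officer requires three-fifths of the disinterested directors present (17 − 3 = 14). 3/5 of 14 = 8.40, rounded up to 9, so 9 affirmative votes are needed; 7 voted in favor. Not satisfied.

Invalid — vote requirement not satisfied.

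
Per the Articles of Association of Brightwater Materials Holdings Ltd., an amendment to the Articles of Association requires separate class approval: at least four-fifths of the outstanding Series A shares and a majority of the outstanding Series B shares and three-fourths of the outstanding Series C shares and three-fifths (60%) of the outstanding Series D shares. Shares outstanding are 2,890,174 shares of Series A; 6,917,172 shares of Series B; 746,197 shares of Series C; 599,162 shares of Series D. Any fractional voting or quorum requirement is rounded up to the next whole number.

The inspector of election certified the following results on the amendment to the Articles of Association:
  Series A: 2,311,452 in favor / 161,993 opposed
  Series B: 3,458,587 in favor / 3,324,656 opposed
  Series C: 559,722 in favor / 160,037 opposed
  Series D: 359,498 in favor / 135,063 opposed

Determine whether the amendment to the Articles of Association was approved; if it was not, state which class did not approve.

Series A: 4/5 of 2890174 = 2312139.20, rounded up to 2312140; 2,312,140 required, 2,311,452 in favor — not approved.
Series B: a majority of 6917172 is 3458587; 3,458,587 required, 3,458,587 in favor — approved.
Series C: 3/4 of 746197 = 559647.75, rounded up to 559648; 559,648 required, 559,722 in favor — approved.
Series D: 3/5 of 599162 = 359497.20, rounded up to 359498; 359,498 required, 359,498 in favor — approved.

Not approved — the Series A shares did not give the required vote.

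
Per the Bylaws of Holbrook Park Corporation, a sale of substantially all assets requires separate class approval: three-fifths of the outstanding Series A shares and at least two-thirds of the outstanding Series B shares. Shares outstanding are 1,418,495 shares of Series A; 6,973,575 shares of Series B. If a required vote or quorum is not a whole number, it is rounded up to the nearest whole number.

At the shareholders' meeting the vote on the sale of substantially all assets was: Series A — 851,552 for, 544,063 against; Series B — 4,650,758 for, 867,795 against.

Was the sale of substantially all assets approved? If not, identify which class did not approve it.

Series A: 3/5 of 1418495 = 851097; 851,097 required, 851,552 in favor — approved.
Series B: 2/3 of 6973575 = 4649050; 4,649,050 required, 4,650,758 in favor — approved.

Approved — every class gave the required vote.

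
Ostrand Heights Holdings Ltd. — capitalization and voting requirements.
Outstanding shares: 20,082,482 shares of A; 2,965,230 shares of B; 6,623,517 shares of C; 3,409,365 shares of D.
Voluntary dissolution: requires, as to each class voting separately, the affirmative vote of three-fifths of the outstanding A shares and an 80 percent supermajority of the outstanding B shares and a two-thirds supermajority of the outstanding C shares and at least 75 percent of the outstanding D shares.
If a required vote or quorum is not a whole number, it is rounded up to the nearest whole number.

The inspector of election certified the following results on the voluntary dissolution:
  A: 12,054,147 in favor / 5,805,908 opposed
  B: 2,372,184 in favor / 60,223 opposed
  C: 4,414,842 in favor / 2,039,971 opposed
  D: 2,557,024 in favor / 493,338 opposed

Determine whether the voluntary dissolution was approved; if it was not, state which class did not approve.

A: 3/5 of 20082482 = 12049489.20, rounded up to 12049490; 12,049,490 required, 12,054,147 in favor — approved.
B: 4/5 of 2965230 = 2372184; 2,372,184 required, 2,372,184 in favor — approved.
C: 2/3 of 6623517 = 4415678; 4,415,678 required, 4,414,842 in favor — not approved.
D: 3/4 of 3409365 = 2557023.75, rounded up to 2557024; 2,557,024 required, 2,557,024 in favor — approved.

Not approved — the C shares did not give the required vote.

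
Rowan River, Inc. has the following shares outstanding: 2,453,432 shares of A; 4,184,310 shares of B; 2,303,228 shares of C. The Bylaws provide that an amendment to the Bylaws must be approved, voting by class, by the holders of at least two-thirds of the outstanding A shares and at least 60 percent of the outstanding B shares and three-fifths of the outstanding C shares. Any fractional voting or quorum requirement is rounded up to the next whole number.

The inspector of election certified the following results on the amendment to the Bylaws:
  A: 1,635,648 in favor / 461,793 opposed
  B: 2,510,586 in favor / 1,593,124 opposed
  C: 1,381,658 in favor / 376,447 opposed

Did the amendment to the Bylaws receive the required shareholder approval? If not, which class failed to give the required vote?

Not approved — the C shares did not give the required vote.

A: 2/3 of 2453432 = 1635621.33, rounded up to 1635622; 1,635,622 required, 1,635,648 in favor — approved.
B: 3/5 of 4184310 = 2510586; 2,510,586 required, 2,510,586 in favor — approved.
C: 3/5 of 2303228 = 1381936.80, rounded up to 1381937; 1,381,937 required, 1,381,658 in favor — not approved.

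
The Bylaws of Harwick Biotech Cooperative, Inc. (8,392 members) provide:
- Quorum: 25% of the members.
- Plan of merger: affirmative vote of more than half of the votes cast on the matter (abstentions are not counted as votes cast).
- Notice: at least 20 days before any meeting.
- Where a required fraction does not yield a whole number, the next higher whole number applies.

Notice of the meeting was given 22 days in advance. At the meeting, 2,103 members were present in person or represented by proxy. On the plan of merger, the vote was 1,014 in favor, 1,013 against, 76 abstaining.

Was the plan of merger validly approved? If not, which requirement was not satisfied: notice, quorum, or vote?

Valid — all requirements satisfied.

Notice: 22 days given; 20 required. Satisfied.
Quorum: 25% of 8,392 = 2,098; 2,103 present. Satisfied.
Vote: requires a majority of the votes cast (2,103 − 76 abstaining = 2,027); a majority of 2027 is 1014, so 1,014 needed; 1,014 in favor. Satisfied.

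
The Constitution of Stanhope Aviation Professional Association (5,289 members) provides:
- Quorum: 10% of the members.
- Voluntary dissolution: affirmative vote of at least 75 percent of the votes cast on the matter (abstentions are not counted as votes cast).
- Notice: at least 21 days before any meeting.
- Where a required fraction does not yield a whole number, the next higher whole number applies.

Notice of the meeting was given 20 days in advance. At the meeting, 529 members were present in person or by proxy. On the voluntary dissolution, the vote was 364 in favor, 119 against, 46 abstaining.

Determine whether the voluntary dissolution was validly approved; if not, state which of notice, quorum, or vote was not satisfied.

Invalid — notice requirement not satisfied.

Notice: 20 days given; 21 required. Not satisfied.
Quorum: 10% of 5,289 = 528.90, rounded up to 529; 529 present. Satisfied.
Vote: requires three-fourths of the votes cast (529 − 46 abstaining = 483); 3/4 of 483 = 362.25, rounded up to 363, so 363 needed; 364 in favor. Satisfied.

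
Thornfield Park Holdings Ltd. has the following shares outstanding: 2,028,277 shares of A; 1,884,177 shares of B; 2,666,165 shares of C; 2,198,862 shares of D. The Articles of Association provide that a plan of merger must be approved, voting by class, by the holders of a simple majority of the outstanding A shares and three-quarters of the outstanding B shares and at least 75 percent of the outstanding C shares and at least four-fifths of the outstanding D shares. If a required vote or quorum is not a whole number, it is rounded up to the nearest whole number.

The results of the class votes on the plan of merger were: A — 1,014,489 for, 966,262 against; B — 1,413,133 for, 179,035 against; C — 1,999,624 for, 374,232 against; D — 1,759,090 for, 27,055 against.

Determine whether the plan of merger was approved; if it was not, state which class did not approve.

A: a majority of 2028277 is 1014139; 1,014,139 required, 1,014,489 in favor — approved.
B: 3/4 of 1884177 = 1413132.75, rounded up to 1413133; 1,413,133 required, 1,413,133 in favor — approved.
C: 3/4 of 2666165 = 1999623.75, rounded up to 1999624; 1,999,624 required, 1,999,624 in favor — approved.
D: 4/5 of 2198862 = 1759089.60, rounded up to 1759090; 1,759,090 required, 1,759,090 in favor — approved.

Approved — every class gave the required vote.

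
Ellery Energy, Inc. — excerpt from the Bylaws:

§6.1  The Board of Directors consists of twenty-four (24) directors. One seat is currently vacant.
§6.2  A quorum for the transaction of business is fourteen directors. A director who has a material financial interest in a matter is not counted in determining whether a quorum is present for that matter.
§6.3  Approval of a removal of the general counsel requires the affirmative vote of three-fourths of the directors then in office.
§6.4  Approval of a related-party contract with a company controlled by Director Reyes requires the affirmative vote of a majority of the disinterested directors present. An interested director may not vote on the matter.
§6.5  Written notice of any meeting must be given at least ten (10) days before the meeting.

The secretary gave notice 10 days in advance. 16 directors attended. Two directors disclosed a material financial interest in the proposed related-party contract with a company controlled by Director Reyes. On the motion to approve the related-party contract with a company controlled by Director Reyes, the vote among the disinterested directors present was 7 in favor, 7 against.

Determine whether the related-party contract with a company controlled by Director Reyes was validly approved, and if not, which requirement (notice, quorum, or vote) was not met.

Invalid — vote requirement not satisfied.

Notice: 10 days given; 10 required (10 ≥ 10). Satisfied.
Quorum: 16 present, but the 2 interested directors do not count, leaving 14. Quorum is 14. Satisfied.
Vote: the related-party contract with a company controlled by Director Reyes requires a majority of the disinterested directors present (16 − 2 = 14). A majority of 14 is 8, so 8 affirmative votes are needed; 7 voted in favor. Not satisfied.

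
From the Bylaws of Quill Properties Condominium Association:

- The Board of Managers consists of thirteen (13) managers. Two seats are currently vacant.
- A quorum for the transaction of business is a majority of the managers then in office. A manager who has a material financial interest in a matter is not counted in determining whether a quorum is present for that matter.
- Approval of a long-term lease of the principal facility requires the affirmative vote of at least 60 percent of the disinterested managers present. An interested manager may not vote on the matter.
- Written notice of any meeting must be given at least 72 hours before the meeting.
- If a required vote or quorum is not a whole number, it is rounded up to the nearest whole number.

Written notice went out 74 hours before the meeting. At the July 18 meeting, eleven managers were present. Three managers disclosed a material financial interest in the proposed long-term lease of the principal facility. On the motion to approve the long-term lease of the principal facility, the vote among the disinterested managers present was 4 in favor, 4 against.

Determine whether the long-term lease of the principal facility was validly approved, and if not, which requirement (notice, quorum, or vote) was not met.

Notice: 74 hours given; 72 required (74 ≥ 72). Satisfied.
Quorum: 11 present, but the 3 interested managers do not count, leaving 8. Quorum is 6. Satisfied.
Vote: the long-term lease of the principal facility requires three-fifths of the disinterested managers present (11 − 3 = 8). 3/5 of 8 = 4.80, rounded up to 5, so 5 affirmative votes are needed; 4 voted in favor. Not satisfied.

Invalid — vote requirement not satisfied.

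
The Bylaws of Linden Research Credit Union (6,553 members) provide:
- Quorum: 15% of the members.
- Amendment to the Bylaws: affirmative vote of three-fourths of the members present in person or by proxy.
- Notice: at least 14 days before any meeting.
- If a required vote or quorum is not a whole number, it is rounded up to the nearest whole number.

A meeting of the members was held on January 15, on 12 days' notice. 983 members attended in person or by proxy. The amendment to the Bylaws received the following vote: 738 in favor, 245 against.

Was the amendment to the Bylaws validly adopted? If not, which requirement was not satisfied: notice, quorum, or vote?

Notice: 12 days given; 14 required. Not satisfied.
Quorum: 15% of 6,553 = 982.95, rounded up to 983; 983 present. Satisfied.
Vote: requires three-fourths of those present (983); 3/4 of 983 = 737.25, rounded up to 738, so 738 needed; 738 in favor. Satisfied.

Invalid — notice requirement not satisfied.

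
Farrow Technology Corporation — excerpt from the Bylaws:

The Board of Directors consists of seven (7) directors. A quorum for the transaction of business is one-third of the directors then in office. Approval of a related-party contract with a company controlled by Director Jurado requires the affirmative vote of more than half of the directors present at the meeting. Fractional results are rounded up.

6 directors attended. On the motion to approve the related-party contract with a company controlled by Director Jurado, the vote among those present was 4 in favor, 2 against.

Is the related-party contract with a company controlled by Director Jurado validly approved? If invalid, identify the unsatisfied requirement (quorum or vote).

Quorum: 6 present; quorum is 3. Satisfied.
Vote: the related-party contract with a company controlled by Director Jurado requires a majority of the directors present (6). A majority of 6 is 4, so 4 affirmative votes are needed; 4 voted in favor. Satisfied.

Valid — all requirements satisfied.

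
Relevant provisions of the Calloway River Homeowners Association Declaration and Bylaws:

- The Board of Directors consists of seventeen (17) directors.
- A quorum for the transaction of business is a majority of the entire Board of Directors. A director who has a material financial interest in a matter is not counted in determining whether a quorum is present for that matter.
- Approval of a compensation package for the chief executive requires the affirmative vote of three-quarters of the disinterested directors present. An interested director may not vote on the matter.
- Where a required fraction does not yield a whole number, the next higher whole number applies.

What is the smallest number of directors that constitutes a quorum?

A majority of 17 is 9.

9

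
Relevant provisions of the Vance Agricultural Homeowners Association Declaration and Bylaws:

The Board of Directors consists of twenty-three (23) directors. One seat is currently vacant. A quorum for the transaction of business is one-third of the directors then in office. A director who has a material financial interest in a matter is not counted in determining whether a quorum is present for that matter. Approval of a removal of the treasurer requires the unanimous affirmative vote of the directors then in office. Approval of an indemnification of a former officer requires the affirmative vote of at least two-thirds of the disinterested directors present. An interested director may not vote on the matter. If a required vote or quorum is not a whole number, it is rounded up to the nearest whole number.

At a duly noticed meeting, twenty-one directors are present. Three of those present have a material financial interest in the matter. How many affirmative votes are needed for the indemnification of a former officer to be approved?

12

The indemnification of a former officer requires two-thirds of the disinterested directors present (21 − 3 = 18).
2/3 of 18 = 12.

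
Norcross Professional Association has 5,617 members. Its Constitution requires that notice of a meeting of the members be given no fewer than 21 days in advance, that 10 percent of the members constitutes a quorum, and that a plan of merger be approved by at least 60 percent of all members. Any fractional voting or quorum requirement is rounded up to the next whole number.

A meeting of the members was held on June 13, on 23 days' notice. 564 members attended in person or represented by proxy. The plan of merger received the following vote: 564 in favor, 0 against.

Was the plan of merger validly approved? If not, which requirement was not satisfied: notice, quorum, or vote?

Notice: 23 days given; 21 required. Satisfied.
Quorum: 10% of 5,617 = 561.70, rounded up to 562; 564 present. Satisfied.
Vote: requires three-fifths of all members (5,617); 3/5 of 5617 = 3370.20, rounded up to 3371, so 3,371 needed; 564 in favor. Not satisfied.

Invalid — vote requirement not satisfied.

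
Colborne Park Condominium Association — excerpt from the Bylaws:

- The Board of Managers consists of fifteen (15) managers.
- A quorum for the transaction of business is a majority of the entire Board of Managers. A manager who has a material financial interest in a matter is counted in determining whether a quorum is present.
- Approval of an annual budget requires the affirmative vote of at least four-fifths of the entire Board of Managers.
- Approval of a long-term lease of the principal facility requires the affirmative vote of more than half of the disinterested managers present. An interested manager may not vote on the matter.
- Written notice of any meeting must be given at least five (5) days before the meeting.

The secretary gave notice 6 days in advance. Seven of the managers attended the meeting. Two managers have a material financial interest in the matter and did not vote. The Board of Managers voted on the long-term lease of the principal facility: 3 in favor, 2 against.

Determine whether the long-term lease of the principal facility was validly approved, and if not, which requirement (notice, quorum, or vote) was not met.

Invalid — quorum requirement not satisfied.

Notice: 6 days given; 5 required (6 ≥ 5). Satisfied.
Quorum: 7 present (interested managers count toward quorum); quorum is 8. Not satisfied.
Vote: the long-term lease of the principal facility requires a majority of the disinterested managers present (7 − 2 = 5). A majority of 5 is 3, so 3 affirmative votes are needed; 3 voted in favor. Satisfied. (Moot — without a quorum no business can be validly transacted.)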